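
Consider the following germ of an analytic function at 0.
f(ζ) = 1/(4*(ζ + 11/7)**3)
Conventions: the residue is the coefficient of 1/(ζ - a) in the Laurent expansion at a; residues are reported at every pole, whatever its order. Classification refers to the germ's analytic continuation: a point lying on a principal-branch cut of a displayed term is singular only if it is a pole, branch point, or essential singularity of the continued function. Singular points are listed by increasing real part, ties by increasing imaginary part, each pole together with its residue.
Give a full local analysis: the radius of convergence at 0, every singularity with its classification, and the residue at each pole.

Radius of convergence at 0: 11/7.
At -11/7: a pole of order 3; residue 0.

Denominator factor (ζ + 11/7)^3: pole of order 3 at -11/7, modulus 11/7.
The radius of convergence is the smallest modulus among the singular points: 11/7.
At the order-3 pole -11/7 set g(ζ) = (ζ - (-11/7))^3*f(ζ) = 1/4.
Order-3 pole: residue = g''(a)/2; g''(-11/7) = 0, so the residue is 0.


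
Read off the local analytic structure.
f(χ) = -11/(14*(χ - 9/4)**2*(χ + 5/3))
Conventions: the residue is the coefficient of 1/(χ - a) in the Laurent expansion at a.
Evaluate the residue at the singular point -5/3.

At the order-1 pole -5/3 set g(χ) = (χ - (-5/3))*f(χ) = -11/(14*(χ - 9/4)**2).
Simple pole: residue = g(a) at a = -5/3, which is -792/15463.

The residue is -792/15463.


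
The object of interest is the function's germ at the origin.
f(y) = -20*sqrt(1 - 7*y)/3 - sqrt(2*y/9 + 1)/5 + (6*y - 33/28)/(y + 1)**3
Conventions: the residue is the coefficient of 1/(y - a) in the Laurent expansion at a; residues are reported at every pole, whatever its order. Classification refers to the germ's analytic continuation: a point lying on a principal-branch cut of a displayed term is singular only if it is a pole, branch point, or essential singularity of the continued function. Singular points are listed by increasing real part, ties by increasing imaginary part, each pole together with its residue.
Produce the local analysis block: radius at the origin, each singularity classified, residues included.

Radius of convergence at 0: 1/7.
At -9/2: an algebraic (square-root) branch point.
At -1: a pole of order 3; residue 0.
At 1/7: an algebraic (square-root) branch point.

Denominator factor (y + 1)^3: pole of order 3 at -1, modulus 1.
Branch term (-1/5)*sqrt(1 - y/(-9/2)): its argument vanishes at y = -9/2, a square-root branch point, modulus 9/2.
Branch term (-20/3)*sqrt(1 - y/(1/7)): its argument vanishes at y = 1/7, a square-root branch point, modulus 1/7.
The radius of convergence is the smallest modulus among the singular points: 1/7.
The branch terms are analytic at -1 and contribute nothing to the residue; only the rational part matters.
At the order-3 pole -1 set g(y) = (y - (-1))^3*(rational part) = 6*y - 33/28.
Order-3 pole: residue = g''(a)/2; g''(-1) = 0, so the residue is 0.
List the singular points by increasing real part (a conjugate pair: the negative imaginary part first).


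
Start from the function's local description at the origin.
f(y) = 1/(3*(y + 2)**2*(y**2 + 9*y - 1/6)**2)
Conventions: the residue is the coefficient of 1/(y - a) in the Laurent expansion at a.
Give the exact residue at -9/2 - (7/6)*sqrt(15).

The residue is -72/122825 + (34164/210644875)*sqrt(15).

The factor y**2 + 9*y - 1/6 splits as (y - a)(y - a') with a = -9/2 - (7/6)*sqrt(15), a' = -9/2 + (7/6)*sqrt(15). At the order-2 pole a set g(y) = (y - a)^2*f(y) = [1/(3*(y + 2)**2)] / (y - a')^2.
Order-2 pole: residue = g'(a); g'(-9/2 - (7/6)*sqrt(15)) = -72/122825 + (34164/210644875)*sqrt(15), so the residue is -72/122825 + (34164/210644875)*sqrt(15).


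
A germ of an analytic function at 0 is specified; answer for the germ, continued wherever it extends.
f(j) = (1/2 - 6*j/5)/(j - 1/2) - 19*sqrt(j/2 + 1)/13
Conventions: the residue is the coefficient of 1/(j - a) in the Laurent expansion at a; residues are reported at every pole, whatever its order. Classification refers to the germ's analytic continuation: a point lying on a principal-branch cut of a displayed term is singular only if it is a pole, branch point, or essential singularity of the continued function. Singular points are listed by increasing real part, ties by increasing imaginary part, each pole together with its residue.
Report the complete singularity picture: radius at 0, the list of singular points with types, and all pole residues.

Denominator factor (j - 1/2): pole of order 1 at 1/2, modulus 1/2.
Branch term (-19/13)*sqrt(1 - j/(-2)): its argument vanishes at j = -2, a square-root branch point, modulus 2.
The radius of convergence is the smallest modulus among the singular points: 1/2.
The branch term is analytic at 1/2 and contributes nothing to the residue; only the rational part matters.
At the order-1 pole 1/2 set g(j) = (j - (1/2))*(rational part) = 1/2 - 6*j/5.
Simple pole: residue = g(a) at a = 1/2, which is -1/10.
List the singular points by increasing real part (a conjugate pair: the negative imaginary part first).

Radius of convergence at 0: 1/2.
At -2: an algebraic (square-root) branch point.
At 1/2: a pole of order 1; residue -1/10.


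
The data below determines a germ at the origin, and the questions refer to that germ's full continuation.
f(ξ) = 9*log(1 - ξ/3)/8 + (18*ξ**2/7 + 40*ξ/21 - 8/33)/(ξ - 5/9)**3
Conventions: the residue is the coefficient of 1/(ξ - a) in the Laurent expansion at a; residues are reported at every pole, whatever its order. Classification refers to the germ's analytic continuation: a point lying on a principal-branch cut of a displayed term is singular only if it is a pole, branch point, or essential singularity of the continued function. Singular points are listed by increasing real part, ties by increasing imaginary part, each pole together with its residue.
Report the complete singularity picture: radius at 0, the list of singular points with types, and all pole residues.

Radius of convergence at 0: 5/9.
At 5/9: a pole of order 3; residue 18/7.
At 3: a logarithmic branch point.

Denominator factor (ξ - 5/9)^3: pole of order 3 at 5/9, modulus 5/9.
Branch term (9/8)*log(1 - ξ/(3)): its argument vanishes at ξ = 3, a logarithmic branch point, modulus 3.
The radius of convergence is the smallest modulus among the singular points: 5/9.
The branch term is analytic at 5/9 and contributes nothing to the residue; only the rational part matters.
At the order-3 pole 5/9 set g(ξ) = (ξ - (5/9))^3*(rational part) = 18*ξ**2/7 + 40*ξ/21 - 8/33.
Order-3 pole: residue = g''(a)/2; g''(5/9) = 36/7, so the residue is 18/7.
List the singular points by increasing real part (a conjugate pair: the negative imaginary part first).


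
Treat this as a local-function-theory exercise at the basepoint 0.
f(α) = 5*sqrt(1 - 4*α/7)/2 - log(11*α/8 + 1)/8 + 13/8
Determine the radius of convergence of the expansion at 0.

The radius of convergence is 8/11.

Branch term (5/2)*sqrt(1 - α/(7/4)): its argument vanishes at α = 7/4, a square-root branch point, modulus 7/4.
Branch term (-1/8)*log(1 - α/(-8/11)): its argument vanishes at α = -8/11, a logarithmic branch point, modulus 8/11.
The radius of convergence is the smallest modulus among the singular points: 8/11.


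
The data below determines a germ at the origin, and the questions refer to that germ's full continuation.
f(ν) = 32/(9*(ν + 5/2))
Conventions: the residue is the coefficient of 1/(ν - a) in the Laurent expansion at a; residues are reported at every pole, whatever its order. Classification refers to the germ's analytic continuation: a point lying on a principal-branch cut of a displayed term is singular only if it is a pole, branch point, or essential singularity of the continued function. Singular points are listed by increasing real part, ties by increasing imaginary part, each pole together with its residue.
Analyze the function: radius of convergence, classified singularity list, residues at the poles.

Denominator factor (ν + 5/2): pole of order 1 at -5/2, modulus 5/2.
The radius of convergence is the smallest modulus among the singular points: 5/2.
At the order-1 pole -5/2 set g(ν) = (ν - (-5/2))*f(ν) = 32/9.
Simple pole: residue = g(a) at a = -5/2, which is 32/9.

Radius of convergence at 0: 5/2.
At -5/2: a pole of order 1; residue 32/9.


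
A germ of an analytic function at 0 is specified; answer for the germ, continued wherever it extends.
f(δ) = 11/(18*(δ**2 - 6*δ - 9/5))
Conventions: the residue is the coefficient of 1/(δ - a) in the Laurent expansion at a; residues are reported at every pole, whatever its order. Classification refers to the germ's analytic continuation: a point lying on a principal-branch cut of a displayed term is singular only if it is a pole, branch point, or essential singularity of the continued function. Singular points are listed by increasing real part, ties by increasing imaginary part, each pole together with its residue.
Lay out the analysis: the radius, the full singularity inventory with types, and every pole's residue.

Radius of convergence at 0: -3 + (3/5)*sqrt(30).
At 3 - (3/5)*sqrt(30): a pole of order 1; residue -(11/648)*sqrt(30).
At 3 + (3/5)*sqrt(30): a pole of order 1; residue (11/648)*sqrt(30).

Denominator factor (δ**2 - 6*δ - 9/5): discriminant 216/5, real irrational roots 3 + (3/5)*sqrt(30) and 3 - (3/5)*sqrt(30); poles of order 1, moduli 3 + (3/5)*sqrt(30) and -3 + (3/5)*sqrt(30).
The radius of convergence is the smallest modulus among the singular points: -3 + (3/5)*sqrt(30).
The factor δ**2 - 6*δ - 9/5 splits as (δ - a)(δ - a') with a = 3 - (3/5)*sqrt(30), a' = 3 + (3/5)*sqrt(30). At the order-1 pole a set g(δ) = (δ - a)*f(δ) = [11/18] / (δ - a').
Simple pole: residue = g(a) at a = 3 - (3/5)*sqrt(30), which is -(11/648)*sqrt(30).
The factor δ**2 - 6*δ - 9/5 splits as (δ - a)(δ - a') with a = 3 + (3/5)*sqrt(30), a' = 3 - (3/5)*sqrt(30). At the order-1 pole a set g(δ) = (δ - a)*f(δ) = [11/18] / (δ - a').
Simple pole: residue = g(a) at a = 3 + (3/5)*sqrt(30), which is (11/648)*sqrt(30).
List the singular points by increasing real part (a conjugate pair: the negative imaginary part first).


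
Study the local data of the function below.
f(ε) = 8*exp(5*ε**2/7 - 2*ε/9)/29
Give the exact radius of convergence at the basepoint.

The factor exp(5*ε**2/7 - 2*ε/9) is entire and contributes no finite singular point.
The polynomial part has no poles.
No finite singular points: the Taylor series at 0 converges everywhere.

The radius of convergence is infinite.


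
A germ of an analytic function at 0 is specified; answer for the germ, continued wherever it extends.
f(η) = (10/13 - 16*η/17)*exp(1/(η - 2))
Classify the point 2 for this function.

The point is an essential singularity.

The exponent 1/(η - (2)) has a pole at 2, so exp(1/(η - (2))) takes every nonzero value near it: an essential singularity (not a pole of any order).


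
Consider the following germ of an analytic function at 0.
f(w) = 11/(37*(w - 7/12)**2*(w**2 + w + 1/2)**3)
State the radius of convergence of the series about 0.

Denominator factor (w**2 + w + 1/2)^3: discriminant -1, complex-conjugate roots (-1/2) + (1/2)*i and (-1/2) - (1/2)*i; poles of order 3, moduli (1/2)*sqrt(2) and (1/2)*sqrt(2).
Denominator factor (w - 7/12)^2: pole of order 2 at 7/12, modulus 7/12.
The radius of convergence is the smallest modulus among the singular points: 7/12.

The radius of convergence is 7/12.


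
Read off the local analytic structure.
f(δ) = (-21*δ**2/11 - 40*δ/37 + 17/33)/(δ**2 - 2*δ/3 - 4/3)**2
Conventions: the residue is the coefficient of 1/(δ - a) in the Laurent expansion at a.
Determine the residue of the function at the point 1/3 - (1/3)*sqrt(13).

The factor δ**2 - 2*δ/3 - 4/3 splits as (δ - a)(δ - a') with a = 1/3 - (1/3)*sqrt(13), a' = 1/3 + (1/3)*sqrt(13). At the order-2 pole a set g(δ) = (δ - a)^2*f(δ) = [-21*δ**2/11 - 40*δ/37 + 17/33] / (δ - a')^2.
Order-2 pole: residue = g'(a); g'(1/3 - (1/3)*sqrt(13)) = (29673/275132)*sqrt(13), so the residue is (29673/275132)*sqrt(13).

The residue is (29673/275132)*sqrt(13).


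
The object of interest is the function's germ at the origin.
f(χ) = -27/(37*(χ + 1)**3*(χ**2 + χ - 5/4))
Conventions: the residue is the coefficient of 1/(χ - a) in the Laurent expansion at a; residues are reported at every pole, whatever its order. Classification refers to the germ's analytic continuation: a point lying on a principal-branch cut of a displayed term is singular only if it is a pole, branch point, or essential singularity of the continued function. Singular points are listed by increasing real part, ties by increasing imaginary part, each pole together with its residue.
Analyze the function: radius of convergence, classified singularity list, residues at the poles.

Radius of convergence at 0: -1/2 + (1/2)*sqrt(6).
At -1/2 - (1/2)*sqrt(6): a pole of order 1; residue -1944/4625 - (684/4625)*sqrt(6).
At -1: a pole of order 3; residue 3888/4625.
At -1/2 + (1/2)*sqrt(6): a pole of order 1; residue -1944/4625 + (684/4625)*sqrt(6).

Denominator factor (χ + 1)^3: pole of order 3 at -1, modulus 1.
Denominator factor (χ**2 + χ - 5/4): discriminant 6, real irrational roots -1/2 + (1/2)*sqrt(6) and -1/2 - (1/2)*sqrt(6); poles of order 1, moduli -1/2 + (1/2)*sqrt(6) and 1/2 + (1/2)*sqrt(6).
The radius of convergence is the smallest modulus among the singular points: -1/2 + (1/2)*sqrt(6).
The factor χ**2 + χ - 5/4 splits as (χ - a)(χ - a') with a = -1/2 - (1/2)*sqrt(6), a' = -1/2 + (1/2)*sqrt(6). At the order-1 pole a set g(χ) = (χ - a)*f(χ) = [-27/(37*(χ + 1)**3)] / (χ - a').
Simple pole: residue = g(a) at a = -1/2 - (1/2)*sqrt(6), which is -1944/4625 - (684/4625)*sqrt(6).
At the order-3 pole -1 set g(χ) = (χ - (-1))^3*f(χ) = -27/(37*(χ**2 + χ - 5/4)).
Order-3 pole: residue = g''(a)/2; g''(-1) = 7776/4625, so the residue is 3888/4625.
The factor χ**2 + χ - 5/4 splits as (χ - a)(χ - a') with a = -1/2 + (1/2)*sqrt(6), a' = -1/2 - (1/2)*sqrt(6). At the order-1 pole a set g(χ) = (χ - a)*f(χ) = [-27/(37*(χ + 1)**3)] / (χ - a').
Simple pole: residue = g(a) at a = -1/2 + (1/2)*sqrt(6), which is -1944/4625 + (684/4625)*sqrt(6).
List the singular points by increasing real part (a conjugate pair: the negative imaginary part first).


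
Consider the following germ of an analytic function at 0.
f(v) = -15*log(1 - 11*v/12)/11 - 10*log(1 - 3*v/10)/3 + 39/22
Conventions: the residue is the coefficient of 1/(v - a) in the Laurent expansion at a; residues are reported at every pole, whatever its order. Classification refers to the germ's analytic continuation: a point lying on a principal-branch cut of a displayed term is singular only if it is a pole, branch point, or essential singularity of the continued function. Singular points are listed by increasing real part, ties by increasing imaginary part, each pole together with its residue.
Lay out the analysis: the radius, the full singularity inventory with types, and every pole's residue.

Branch term (-10/3)*log(1 - v/(10/3)): its argument vanishes at v = 10/3, a logarithmic branch point, modulus 10/3.
Branch term (-15/11)*log(1 - v/(12/11)): its argument vanishes at v = 12/11, a logarithmic branch point, modulus 12/11.
The radius of convergence is the smallest modulus among the singular points: 12/11.
List the singular points by increasing real part (a conjugate pair: the negative imaginary part first).

Radius of convergence at 0: 12/11.
At 12/11: a logarithmic branch point.
At 10/3: a logarithmic branch point.


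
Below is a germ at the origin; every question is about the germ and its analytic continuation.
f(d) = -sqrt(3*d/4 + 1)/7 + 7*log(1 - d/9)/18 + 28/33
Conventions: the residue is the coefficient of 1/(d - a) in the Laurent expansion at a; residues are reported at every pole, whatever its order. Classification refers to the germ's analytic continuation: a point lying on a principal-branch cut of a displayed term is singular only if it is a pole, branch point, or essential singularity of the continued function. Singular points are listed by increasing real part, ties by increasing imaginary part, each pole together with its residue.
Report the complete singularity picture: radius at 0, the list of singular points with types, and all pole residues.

Radius of convergence at 0: 4/3.
At -4/3: an algebraic (square-root) branch point.
At 9: a logarithmic branch point.

Branch term (7/18)*log(1 - d/(9)): its argument vanishes at d = 9, a logarithmic branch point, modulus 9.
Branch term (-1/7)*sqrt(1 - d/(-4/3)): its argument vanishes at d = -4/3, a square-root branch point, modulus 4/3.
The radius of convergence is the smallest modulus among the singular points: 4/3.
List the singular points by increasing real part (a conjugate pair: the negative imaginary part first).


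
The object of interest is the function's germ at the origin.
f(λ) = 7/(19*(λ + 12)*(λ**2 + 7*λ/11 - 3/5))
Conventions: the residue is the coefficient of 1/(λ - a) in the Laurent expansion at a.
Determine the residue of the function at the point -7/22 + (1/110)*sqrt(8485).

The factor λ**2 + 7*λ/11 - 3/5 splits as (λ - a)(λ - a') with a = -7/22 + (1/110)*sqrt(8485), a' = -7/22 - (1/110)*sqrt(8485). At the order-1 pole a set g(λ) = (λ - a)*f(λ) = [7/(19*(λ + 12))] / (λ - a').
Simple pole: residue = g(a) at a = -7/22 + (1/110)*sqrt(8485), which is -385/283746 + (98945/481516962)*sqrt(8485).

The residue is -385/283746 + (98945/481516962)*sqrt(8485).


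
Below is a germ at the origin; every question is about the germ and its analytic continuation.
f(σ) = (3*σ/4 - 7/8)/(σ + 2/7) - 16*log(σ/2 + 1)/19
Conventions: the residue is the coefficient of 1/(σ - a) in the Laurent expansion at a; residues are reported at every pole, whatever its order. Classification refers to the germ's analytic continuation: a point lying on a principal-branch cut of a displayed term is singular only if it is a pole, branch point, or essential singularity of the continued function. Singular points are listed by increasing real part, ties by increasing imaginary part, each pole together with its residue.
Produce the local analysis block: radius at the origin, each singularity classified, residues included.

Denominator factor (σ + 2/7): pole of order 1 at -2/7, modulus 2/7.
Branch term (-16/19)*log(1 - σ/(-2)): its argument vanishes at σ = -2, a logarithmic branch point, modulus 2.
The radius of convergence is the smallest modulus among the singular points: 2/7.
The branch term is analytic at -2/7 and contributes nothing to the residue; only the rational part matters.
At the order-1 pole -2/7 set g(σ) = (σ - (-2/7))*(rational part) = 3*σ/4 - 7/8.
Simple pole: residue = g(a) at a = -2/7, which is -61/56.
List the singular points by increasing real part (a conjugate pair: the negative imaginary part first).

Radius of convergence at 0: 2/7.
At -2: a logarithmic branch point.
At -2/7: a pole of order 1; residue -61/56.


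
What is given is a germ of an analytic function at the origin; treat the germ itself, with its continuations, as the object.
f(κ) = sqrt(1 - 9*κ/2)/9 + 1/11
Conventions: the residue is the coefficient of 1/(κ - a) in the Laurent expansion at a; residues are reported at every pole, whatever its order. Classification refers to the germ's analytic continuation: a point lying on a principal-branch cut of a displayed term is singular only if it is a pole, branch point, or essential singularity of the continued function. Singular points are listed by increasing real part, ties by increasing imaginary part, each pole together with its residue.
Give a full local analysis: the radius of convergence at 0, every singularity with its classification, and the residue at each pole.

Branch term (1/9)*sqrt(1 - κ/(2/9)): its argument vanishes at κ = 2/9, a square-root branch point, modulus 2/9.
The radius of convergence is the smallest modulus among the singular points: 2/9.

Radius of convergence at 0: 2/9.
At 2/9: an algebraic (square-root) branch point.


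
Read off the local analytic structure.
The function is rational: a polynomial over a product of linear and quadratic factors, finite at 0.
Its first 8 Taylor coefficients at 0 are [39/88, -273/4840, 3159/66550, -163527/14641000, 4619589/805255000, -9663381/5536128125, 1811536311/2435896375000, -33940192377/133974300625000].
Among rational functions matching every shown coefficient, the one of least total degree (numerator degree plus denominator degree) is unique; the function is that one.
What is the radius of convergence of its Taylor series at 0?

The radius of convergence is -7/10 + (1/10)*sqrt(1149).

No rational of total degree below 2 reproduces all 8 coefficients; solving the [0/2] Pade equations on them gives f(φ) = -39/(8*(φ**2 - 7*φ/5 - 11)), whose expansion matches every shown term.
Denominator factor (φ**2 - 7*φ/5 - 11): discriminant 1149/25, real irrational roots 7/10 + (1/10)*sqrt(1149) and 7/10 - (1/10)*sqrt(1149); poles of order 1, moduli 7/10 + (1/10)*sqrt(1149) and -7/10 + (1/10)*sqrt(1149).
The radius of convergence is the smallest modulus among the singular points: -7/10 + (1/10)*sqrt(1149).


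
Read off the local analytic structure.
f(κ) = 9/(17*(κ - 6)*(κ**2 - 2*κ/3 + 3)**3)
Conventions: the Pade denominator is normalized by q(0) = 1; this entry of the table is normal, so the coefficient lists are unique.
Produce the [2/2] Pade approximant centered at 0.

The Pade approximant has numerator coefficients [-1/306, -1001/741717, 338423/680896206]; denominator coefficients [1, -69287/164826, 1697854/2225151].

Taylor coefficients needed (expand at 0): a_0 = -1/306, a_1 = -5/1836, a_2 = 61/33048, a_3 = 5093/1784592, a_4 = -745/3569184.
Write the denominator as Q(κ) = 1 + q1*κ + q2*κ^2. Requiring Q*f - P = O(κ^5) with deg P <= 2 kills the coefficients of κ^3..κ^4 in Q*f:
  κ^3: a_3 + q1*a_2 + q2*a_1 = 0, i.e. 5093/1784592 + (61/33048)*q1 + (-5/1836)*q2 = 0.
  κ^4: a_4 + q1*a_3 + q2*a_2 = 0, i.e. -745/3569184 + (5093/1784592)*q1 + (61/33048)*q2 = 0.
Solving this linear system: q1 = -69287/164826, q2 = 1697854/2225151.
The numerator is Q*f truncated at degree 2: P0 = a_0 = -1/306; P1 = a_1 + q1*a_0 = -1001/741717; P2 = a_2 + q1*a_1 + q2*a_0 = 338423/680896206.


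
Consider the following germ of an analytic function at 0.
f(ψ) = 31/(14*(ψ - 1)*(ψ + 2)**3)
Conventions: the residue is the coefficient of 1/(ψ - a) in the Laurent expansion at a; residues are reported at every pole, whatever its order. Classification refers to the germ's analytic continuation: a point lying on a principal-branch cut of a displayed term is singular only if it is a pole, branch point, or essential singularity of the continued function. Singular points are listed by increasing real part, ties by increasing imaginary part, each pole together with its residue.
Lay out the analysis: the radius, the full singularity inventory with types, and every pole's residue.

Denominator factor (ψ - 1): pole of order 1 at 1, modulus 1.
Denominator factor (ψ + 2)^3: pole of order 3 at -2, modulus 2.
The radius of convergence is the smallest modulus among the singular points: 1.
At the order-3 pole -2 set g(ψ) = (ψ - (-2))^3*f(ψ) = 31/(14*(ψ - 1)).
Order-3 pole: residue = g''(a)/2; g''(-2) = -31/189, so the residue is -31/378.
At the order-1 pole 1 set g(ψ) = (ψ - (1))*f(ψ) = 31/(14*(ψ + 2)**3).
Simple pole: residue = g(a) at a = 1, which is 31/378.
List the singular points by increasing real part (a conjugate pair: the negative imaginary part first).

Radius of convergence at 0: 1.
At -2: a pole of order 3; residue -31/378.
At 1: a pole of order 1; residue 31/378.


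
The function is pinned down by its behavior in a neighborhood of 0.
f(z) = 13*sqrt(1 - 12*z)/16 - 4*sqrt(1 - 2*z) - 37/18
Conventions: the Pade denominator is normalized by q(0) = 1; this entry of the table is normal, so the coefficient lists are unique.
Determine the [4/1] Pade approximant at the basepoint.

The Pade approximant has numerator coefficients [-755/144, 1635431/37764, -220359/41960, 108241/5245, 2809803/41960]; denominator coefficients [1, -44198/5245].

Taylor coefficients needed (expand at 0): a_0 = -755/144, a_1 = -7/8, a_2 = -101/8, a_3 = -343/4, a_4 = -5245/8, a_5 = -22099/4.
Write the denominator as Q(z) = 1 + q1*z. Requiring Q*f - P = O(z^6) with deg P <= 4 kills the coefficients of z^5..z^5 in Q*f:
  z^5: a_5 + q1*a_4 = 0, i.e. -22099/4 + (-5245/8)*q1 = 0.
Solving this linear system: q1 = -44198/5245.
The numerator is Q*f truncated at degree 4: P0 = a_0 = -755/144; P1 = a_1 + q1*a_0 = 1635431/37764; P2 = a_2 + q1*a_1 = -220359/41960; P3 = a_3 + q1*a_2 = 108241/5245; P4 = a_4 + q1*a_3 = 2809803/41960.


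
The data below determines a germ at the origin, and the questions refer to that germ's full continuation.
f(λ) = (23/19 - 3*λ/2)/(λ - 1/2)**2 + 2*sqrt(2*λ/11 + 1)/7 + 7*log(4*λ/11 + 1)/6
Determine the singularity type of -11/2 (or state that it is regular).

The term (2/7)*sqrt(1 - λ/(-11/2)) has argument 1 - -11/2/(-11/2) = 0 at -11/2: a square-root (algebraic, two-sheeted) branch point; the remaining terms are analytic or single-valued there.

The point is an algebraic (square-root) branch point.


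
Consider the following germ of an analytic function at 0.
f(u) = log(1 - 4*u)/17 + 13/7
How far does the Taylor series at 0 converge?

The radius of convergence is 1/4.

Branch term (1/17)*log(1 - u/(1/4)): its argument vanishes at u = 1/4, a logarithmic branch point, modulus 1/4.
The radius of convergence is the smallest modulus among the singular points: 1/4.


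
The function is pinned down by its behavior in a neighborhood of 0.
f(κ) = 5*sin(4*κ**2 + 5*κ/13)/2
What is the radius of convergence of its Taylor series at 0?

The factor -sin(4*κ**2 + 5*κ/13) is entire and contributes no finite singular point.
The polynomial part has no poles.
No finite singular points: the Taylor series at 0 converges everywhere.

The radius of convergence is infinite.


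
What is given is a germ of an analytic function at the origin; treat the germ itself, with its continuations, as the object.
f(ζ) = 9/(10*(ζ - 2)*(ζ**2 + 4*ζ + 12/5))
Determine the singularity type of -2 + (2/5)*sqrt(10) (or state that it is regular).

The point is a pole of order 1.

The denominator factor ζ**2 + 4*ζ + 12/5 vanishes at -2 + (2/5)*sqrt(10) and appears to the power 1; the numerator there equals 9/10, nonzero, and no other factor vanishes.
Hence a pole whose order is the multiplicity, 1.


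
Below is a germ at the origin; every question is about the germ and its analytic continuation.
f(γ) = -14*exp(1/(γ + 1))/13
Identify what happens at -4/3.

The point is a regular point.

There is no denominator, hence no pole anywhere.
The essential point of exp(1/(γ - (-1))) is -1, not -4/3.
So the germ continues analytically to -4/3.


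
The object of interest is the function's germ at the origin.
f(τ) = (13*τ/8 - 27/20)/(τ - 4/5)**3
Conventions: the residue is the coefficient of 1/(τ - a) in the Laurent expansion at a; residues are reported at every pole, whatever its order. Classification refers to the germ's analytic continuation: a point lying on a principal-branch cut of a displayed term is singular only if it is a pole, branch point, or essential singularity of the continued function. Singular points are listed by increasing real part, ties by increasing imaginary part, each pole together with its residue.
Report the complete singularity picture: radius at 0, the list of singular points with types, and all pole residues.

Denominator factor (τ - 4/5)^3: pole of order 3 at 4/5, modulus 4/5.
The radius of convergence is the smallest modulus among the singular points: 4/5.
At the order-3 pole 4/5 set g(τ) = (τ - (4/5))^3*f(τ) = 13*τ/8 - 27/20.
Order-3 pole: residue = g''(a)/2; g''(4/5) = 0, so the residue is 0.

Radius of convergence at 0: 4/5.
At 4/5: a pole of order 3; residue 0.


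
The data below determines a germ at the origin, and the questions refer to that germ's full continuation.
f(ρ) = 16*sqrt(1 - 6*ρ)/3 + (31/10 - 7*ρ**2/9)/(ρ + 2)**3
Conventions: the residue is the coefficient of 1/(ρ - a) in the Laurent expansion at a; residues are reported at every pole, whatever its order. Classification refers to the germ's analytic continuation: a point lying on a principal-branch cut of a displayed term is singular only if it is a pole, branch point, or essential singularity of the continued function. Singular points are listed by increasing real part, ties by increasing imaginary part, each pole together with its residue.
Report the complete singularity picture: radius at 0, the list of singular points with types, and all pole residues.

Radius of convergence at 0: 1/6.
At -2: a pole of order 3; residue -7/9.
At 1/6: an algebraic (square-root) branch point.

Denominator factor (ρ + 2)^3: pole of order 3 at -2, modulus 2.
Branch term (16/3)*sqrt(1 - ρ/(1/6)): its argument vanishes at ρ = 1/6, a square-root branch point, modulus 1/6.
The radius of convergence is the smallest modulus among the singular points: 1/6.
The branch term is analytic at -2 and contributes nothing to the residue; only the rational part matters.
At the order-3 pole -2 set g(ρ) = (ρ - (-2))^3*(rational part) = 31/10 - 7*ρ**2/9.
Order-3 pole: residue = g''(a)/2; g''(-2) = -14/9, so the residue is -7/9.
List the singular points by increasing real part (a conjugate pair: the negative imaginary part first).


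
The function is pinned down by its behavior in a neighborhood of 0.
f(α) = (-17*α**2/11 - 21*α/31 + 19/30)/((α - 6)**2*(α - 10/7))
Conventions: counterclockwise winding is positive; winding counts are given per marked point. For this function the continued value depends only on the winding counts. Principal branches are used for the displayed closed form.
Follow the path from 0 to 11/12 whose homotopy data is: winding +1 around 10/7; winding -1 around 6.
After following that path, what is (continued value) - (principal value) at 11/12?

The function is rational, hence single-valued: continuing it around any pole returns the same value, so the difference is 0.

Continued minus principal equals 0.


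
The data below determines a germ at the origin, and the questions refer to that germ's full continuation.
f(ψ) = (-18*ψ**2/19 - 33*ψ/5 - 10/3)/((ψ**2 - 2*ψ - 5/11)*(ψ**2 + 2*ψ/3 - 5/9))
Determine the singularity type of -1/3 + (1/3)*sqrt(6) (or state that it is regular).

The denominator factor ψ**2 + 2*ψ/3 - 5/9 vanishes at -1/3 + (1/3)*sqrt(6) and appears to the power 1; the numerator there equals -533/285 - (189/95)*sqrt(6), nonzero, and no other factor vanishes.
Hence a pole whose order is the multiplicity, 1.

The point is a pole of order 1.


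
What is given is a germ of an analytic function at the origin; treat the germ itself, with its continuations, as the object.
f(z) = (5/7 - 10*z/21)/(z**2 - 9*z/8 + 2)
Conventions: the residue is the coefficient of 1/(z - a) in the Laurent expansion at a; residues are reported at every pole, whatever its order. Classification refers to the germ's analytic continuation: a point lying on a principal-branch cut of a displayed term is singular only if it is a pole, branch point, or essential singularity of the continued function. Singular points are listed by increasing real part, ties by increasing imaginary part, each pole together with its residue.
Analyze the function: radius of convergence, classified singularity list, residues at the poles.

Denominator factor (z**2 - 9*z/8 + 2): discriminant -431/64, complex-conjugate roots (9/16) + ((1/16)*sqrt(431))*i and (9/16) - ((1/16)*sqrt(431))*i; poles of order 1, moduli sqrt(2) and sqrt(2).
The radius of convergence is the smallest modulus among the singular points: sqrt(2).
The factor z**2 - 9*z/8 + 2 splits as (z - a)(z - a') with a = (9/16) - ((1/16)*sqrt(431))*i, a' = (9/16) + ((1/16)*sqrt(431))*i. At the order-1 pole a set g(z) = (z - a)*f(z) = [5/7 - 10*z/21] / (z - a').
Simple pole: residue = g(a) at a = (9/16) - ((1/16)*sqrt(431))*i, which is (-5/21) + ((25/3017)*sqrt(431))*i.
The factor z**2 - 9*z/8 + 2 splits as (z - a)(z - a') with a = (9/16) + ((1/16)*sqrt(431))*i, a' = (9/16) - ((1/16)*sqrt(431))*i. At the order-1 pole a set g(z) = (z - a)*f(z) = [5/7 - 10*z/21] / (z - a').
Simple pole: residue = g(a) at a = (9/16) + ((1/16)*sqrt(431))*i, which is (-5/21) - ((25/3017)*sqrt(431))*i.
List the singular points by increasing real part (a conjugate pair: the negative imaginary part first).

Radius of convergence at 0: sqrt(2).
At (9/16) - ((1/16)*sqrt(431))*i: a pole of order 1; residue (-5/21) + ((25/3017)*sqrt(431))*i.
At (9/16) + ((1/16)*sqrt(431))*i: a pole of order 1; residue (-5/21) - ((25/3017)*sqrt(431))*i.


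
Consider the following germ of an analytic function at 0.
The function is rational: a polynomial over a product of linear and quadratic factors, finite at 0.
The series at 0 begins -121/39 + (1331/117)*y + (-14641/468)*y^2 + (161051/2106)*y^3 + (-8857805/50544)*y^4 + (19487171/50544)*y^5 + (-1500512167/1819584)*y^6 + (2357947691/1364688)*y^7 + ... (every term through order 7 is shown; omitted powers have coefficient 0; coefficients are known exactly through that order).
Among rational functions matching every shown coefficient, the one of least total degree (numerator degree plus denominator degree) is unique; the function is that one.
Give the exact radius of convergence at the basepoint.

The radius of convergence is 6/11.

No rational of total degree below 2 reproduces all 8 coefficients; solving the [0/2] Pade equations on them gives f(y) = -12/(13*(y + 6/11)**2), whose expansion matches every shown term.
Denominator factor (y + 6/11)^2: pole of order 2 at -6/11, modulus 6/11.
The radius of convergence is the smallest modulus among the singular points: 6/11.


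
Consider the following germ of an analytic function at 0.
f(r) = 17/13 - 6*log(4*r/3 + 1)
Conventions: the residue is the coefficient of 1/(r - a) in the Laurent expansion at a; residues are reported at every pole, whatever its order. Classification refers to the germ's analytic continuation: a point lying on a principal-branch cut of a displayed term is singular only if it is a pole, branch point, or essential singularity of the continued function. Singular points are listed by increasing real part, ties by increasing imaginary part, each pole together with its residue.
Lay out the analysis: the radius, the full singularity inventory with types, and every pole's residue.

Radius of convergence at 0: 3/4.
At -3/4: a logarithmic branch point.

Branch term (-6)*log(1 - r/(-3/4)): its argument vanishes at r = -3/4, a logarithmic branch point, modulus 3/4.
The radius of convergence is the smallest modulus among the singular points: 3/4.


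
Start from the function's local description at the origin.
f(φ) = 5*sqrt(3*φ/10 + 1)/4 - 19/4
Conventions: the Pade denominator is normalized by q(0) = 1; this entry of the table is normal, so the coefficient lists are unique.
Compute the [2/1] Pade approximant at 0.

Taylor coefficients needed (expand at 0): a_0 = -7/2, a_1 = 3/16, a_2 = -9/640, a_3 = 27/12800.
Write the denominator as Q(φ) = 1 + q1*φ. Requiring Q*f - P = O(φ^4) with deg P <= 2 kills the coefficients of φ^3..φ^3 in Q*f:
  φ^3: a_3 + q1*a_2 = 0, i.e. 27/12800 + (-9/640)*q1 = 0.
Solving this linear system: q1 = 3/20.
The numerator is Q*f truncated at degree 2: P0 = a_0 = -7/2; P1 = a_1 + q1*a_0 = -27/80; P2 = a_2 + q1*a_1 = 9/640.

The Pade approximant has numerator coefficients [-7/2, -27/80, 9/640]; denominator coefficients [1, 3/20].


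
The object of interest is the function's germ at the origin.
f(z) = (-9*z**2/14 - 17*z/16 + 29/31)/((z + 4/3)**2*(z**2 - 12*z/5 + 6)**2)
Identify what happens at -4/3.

The denominator factor z + 4/3 vanishes at -4/3 and appears to the power 2; the numerator there equals 3149/2604, nonzero, and no other factor vanishes.
Hence a pole whose order is the multiplicity, 2.

The point is a pole of order 2.


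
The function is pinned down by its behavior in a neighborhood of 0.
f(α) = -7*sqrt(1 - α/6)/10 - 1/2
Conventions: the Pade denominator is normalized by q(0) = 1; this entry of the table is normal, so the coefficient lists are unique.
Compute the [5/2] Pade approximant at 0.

The Pade approximant has numerator coefficients [-6/5, 53/168, -13/576, 1/3456, 1/331776, 1/19906560]; denominator coefficients [1, -3/14, 1/96].

Taylor coefficients needed (expand at 0): a_0 = -6/5, a_1 = 7/120, a_2 = 7/2880, a_3 = 7/34560, a_4 = 7/331776, a_5 = 49/19906560, a_6 = 49/159252480, a_7 = 77/1911029760.
Write the denominator as Q(α) = 1 + q1*α + q2*α^2. Requiring Q*f - P = O(α^8) with deg P <= 5 kills the coefficients of α^6..α^7 in Q*f:
  α^6: a_6 + q1*a_5 + q2*a_4 = 0, i.e. 49/159252480 + (49/19906560)*q1 + (7/331776)*q2 = 0.
  α^7: a_7 + q1*a_6 + q2*a_5 = 0, i.e. 77/1911029760 + (49/159252480)*q1 + (49/19906560)*q2 = 0.
Solving this linear system: q1 = -3/14, q2 = 1/96.
The numerator is Q*f truncated at degree 5: P0 = a_0 = -6/5; P1 = a_1 + q1*a_0 = 53/168; P2 = a_2 + q1*a_1 + q2*a_0 = -13/576; P3 = a_3 + q1*a_2 + q2*a_1 = 1/3456; P4 = a_4 + q1*a_3 + q2*a_2 = 1/331776; P5 = a_5 + q1*a_4 + q2*a_3 = 1/19906560.


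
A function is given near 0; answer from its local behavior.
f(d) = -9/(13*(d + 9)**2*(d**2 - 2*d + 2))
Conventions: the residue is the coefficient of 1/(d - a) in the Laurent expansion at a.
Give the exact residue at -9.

At the order-2 pole -9 set g(d) = (d - (-9))^2*f(d) = -9/(13*(d**2 - 2*d + 2)).
Order-2 pole: residue = g'(a); g'(-9) = -180/132613, so the residue is -180/132613.

The residue is -180/132613.


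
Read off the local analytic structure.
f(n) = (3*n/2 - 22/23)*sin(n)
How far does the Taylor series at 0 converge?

The factor sin(n) is entire and contributes no finite singular point.
The polynomial part has no poles.
No finite singular points: the Taylor series at 0 converges everywhere.

The radius of convergence is infinite.


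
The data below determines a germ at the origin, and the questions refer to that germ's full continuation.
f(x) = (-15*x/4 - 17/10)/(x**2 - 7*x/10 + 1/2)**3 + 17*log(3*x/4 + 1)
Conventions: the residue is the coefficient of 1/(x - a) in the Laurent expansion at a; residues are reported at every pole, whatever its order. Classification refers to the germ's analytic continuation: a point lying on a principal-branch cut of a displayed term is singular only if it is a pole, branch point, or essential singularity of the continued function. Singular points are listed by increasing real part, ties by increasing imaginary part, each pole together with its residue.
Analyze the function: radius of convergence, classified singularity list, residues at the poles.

Radius of convergence at 0: (1/2)*sqrt(2).
At -4/3: a logarithmic branch point.
At (7/20) - ((1/20)*sqrt(151))*i: a pole of order 3; residue -((1807500/3442951)*sqrt(151))*i.
At (7/20) + ((1/20)*sqrt(151))*i: a pole of order 3; residue ((1807500/3442951)*sqrt(151))*i.

Denominator factor (x**2 - 7*x/10 + 1/2)^3: discriminant -151/100, complex-conjugate roots (7/20) + ((1/20)*sqrt(151))*i and (7/20) - ((1/20)*sqrt(151))*i; poles of order 3, moduli (1/2)*sqrt(2) and (1/2)*sqrt(2).
Branch term (17)*log(1 - x/(-4/3)): its argument vanishes at x = -4/3, a logarithmic branch point, modulus 4/3.
The radius of convergence is the smallest modulus among the singular points: (1/2)*sqrt(2).
The branch term is analytic at (7/20) - ((1/20)*sqrt(151))*i and contributes nothing to the residue; only the rational part matters.
The factor x**2 - 7*x/10 + 1/2 splits as (x - a)(x - a') with a = (7/20) - ((1/20)*sqrt(151))*i, a' = (7/20) + ((1/20)*sqrt(151))*i. At the order-3 pole a set g(x) = (x - a)^3*(rational part) = [-15*x/4 - 17/10] / (x - a')^3.
Order-3 pole: residue = g''(a)/2; g''((7/20) - ((1/20)*sqrt(151))*i) = -((3615000/3442951)*sqrt(151))*i, so the residue is -((1807500/3442951)*sqrt(151))*i.
The branch term is analytic at (7/20) + ((1/20)*sqrt(151))*i and contributes nothing to the residue; only the rational part matters.
The factor x**2 - 7*x/10 + 1/2 splits as (x - a)(x - a') with a = (7/20) + ((1/20)*sqrt(151))*i, a' = (7/20) - ((1/20)*sqrt(151))*i. At the order-3 pole a set g(x) = (x - a)^3*(rational part) = [-15*x/4 - 17/10] / (x - a')^3.
Order-3 pole: residue = g''(a)/2; g''((7/20) + ((1/20)*sqrt(151))*i) = ((3615000/3442951)*sqrt(151))*i, so the residue is ((1807500/3442951)*sqrt(151))*i.
List the singular points by increasing real part (a conjugate pair: the negative imaginary part first).
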